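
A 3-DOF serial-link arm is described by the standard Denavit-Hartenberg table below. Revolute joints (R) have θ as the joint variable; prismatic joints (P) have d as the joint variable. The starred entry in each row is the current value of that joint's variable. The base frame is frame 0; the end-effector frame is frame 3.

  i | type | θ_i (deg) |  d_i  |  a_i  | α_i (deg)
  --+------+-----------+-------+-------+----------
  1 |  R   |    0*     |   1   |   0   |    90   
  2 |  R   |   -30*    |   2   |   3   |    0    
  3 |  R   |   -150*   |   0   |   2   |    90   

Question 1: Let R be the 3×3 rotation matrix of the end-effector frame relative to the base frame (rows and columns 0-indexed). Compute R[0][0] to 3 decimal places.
End-effector x-axis (col 0 of R) = (-1.0000,0.0000,0.0000)
R[0][0] = -1.0000

-1.000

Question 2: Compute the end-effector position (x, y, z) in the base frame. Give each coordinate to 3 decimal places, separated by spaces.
0.598 -2.000 -0.500

after link 1: o_1 = (0.0000, 0.0000, 1.0000)
after link 2: o_2 = (2.5981, -2.0000, -0.5000)
after link 3: o_3 = (0.5981, -2.0000, -0.5000)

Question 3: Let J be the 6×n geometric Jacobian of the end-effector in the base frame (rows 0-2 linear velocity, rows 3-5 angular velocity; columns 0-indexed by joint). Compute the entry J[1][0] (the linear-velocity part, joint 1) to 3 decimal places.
axis z_0 = ẑ; lever o_n−o_0 = (0.5981,-2.0000,-0.5000)
cross product → J_v[:, 0] = (2.0000,0.5981,-0.0000)
J_ω[:, 0] = z_0
entry J[1][0] = 0.5981

0.598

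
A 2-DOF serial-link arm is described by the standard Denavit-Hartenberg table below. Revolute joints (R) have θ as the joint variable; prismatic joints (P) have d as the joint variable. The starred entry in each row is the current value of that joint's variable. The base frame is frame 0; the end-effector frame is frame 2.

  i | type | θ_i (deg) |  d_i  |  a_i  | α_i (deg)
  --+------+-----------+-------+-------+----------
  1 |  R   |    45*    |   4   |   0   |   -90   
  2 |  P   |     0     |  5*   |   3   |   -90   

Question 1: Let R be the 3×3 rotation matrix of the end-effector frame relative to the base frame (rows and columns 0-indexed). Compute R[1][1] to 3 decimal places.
-0.707

End-effector y-axis (col 1 of R) = (0.7071,-0.7071,-0.0000)
R[1][1] = -0.7071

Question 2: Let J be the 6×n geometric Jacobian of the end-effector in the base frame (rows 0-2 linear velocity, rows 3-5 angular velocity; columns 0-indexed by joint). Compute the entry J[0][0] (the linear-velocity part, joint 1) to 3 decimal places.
-5.657

axis z_0 = ẑ; lever o_n−o_0 = (-1.4142,5.6569,4.0000)
cross product → J_v[:, 0] = (-5.6569,-1.4142,0.0000)
J_ω[:, 0] = z_0
entry J[0][0] = -5.6569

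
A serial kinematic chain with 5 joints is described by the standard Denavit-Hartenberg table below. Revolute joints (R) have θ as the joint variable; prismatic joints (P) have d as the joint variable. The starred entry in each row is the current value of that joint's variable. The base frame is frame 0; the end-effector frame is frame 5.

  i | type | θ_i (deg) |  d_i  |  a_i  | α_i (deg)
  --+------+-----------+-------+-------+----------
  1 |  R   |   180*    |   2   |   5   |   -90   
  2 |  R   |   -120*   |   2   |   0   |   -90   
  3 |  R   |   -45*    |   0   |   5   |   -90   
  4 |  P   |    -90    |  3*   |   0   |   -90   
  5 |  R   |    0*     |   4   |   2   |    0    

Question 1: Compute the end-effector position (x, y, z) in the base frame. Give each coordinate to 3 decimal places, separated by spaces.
after link 1: o_1 = (-5.0000, 0.0000, 2.0000)
after link 2: o_2 = (-5.0000, -2.0000, 2.0000)
after link 3: o_3 = (-3.2322, -5.5355, 5.0619)
after link 4: o_4 = (-2.1716, -3.4142, 6.8990)
after link 5: o_5 = (-2.4894, -6.2426, 10.3485)

-2.489 -6.243 10.348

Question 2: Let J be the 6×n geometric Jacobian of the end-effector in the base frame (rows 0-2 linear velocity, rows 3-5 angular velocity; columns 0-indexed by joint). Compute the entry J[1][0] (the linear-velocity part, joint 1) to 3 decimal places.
-2.489

axis z_0 = ẑ; lever o_n−o_0 = (-2.4894,-6.2426,10.3485)
cross product → J_v[:, 0] = (6.2426,-2.4894,0.0000)
J_ω[:, 0] = z_0
entry J[1][0] = -2.4894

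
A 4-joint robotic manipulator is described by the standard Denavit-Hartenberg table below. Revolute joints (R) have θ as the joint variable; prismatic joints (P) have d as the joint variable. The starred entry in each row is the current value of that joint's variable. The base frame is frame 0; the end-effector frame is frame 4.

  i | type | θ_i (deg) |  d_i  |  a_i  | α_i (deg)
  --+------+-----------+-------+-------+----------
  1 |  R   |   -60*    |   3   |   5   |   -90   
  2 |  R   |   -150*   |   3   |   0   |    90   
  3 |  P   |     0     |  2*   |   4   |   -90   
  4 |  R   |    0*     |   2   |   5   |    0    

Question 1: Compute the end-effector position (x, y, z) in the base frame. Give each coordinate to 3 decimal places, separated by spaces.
after link 1: o_1 = (2.5000, -4.3301, 3.0000)
after link 2: o_2 = (5.0981, -2.8301, 3.0000)
after link 3: o_3 = (2.8660, 1.0359, 3.2679)
after link 4: o_4 = (2.4330, 5.7859, 5.7679)

2.433 5.786 5.768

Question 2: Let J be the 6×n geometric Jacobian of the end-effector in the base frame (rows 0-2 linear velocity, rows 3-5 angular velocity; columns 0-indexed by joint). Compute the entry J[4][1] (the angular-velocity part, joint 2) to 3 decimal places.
axis z_1 = (0.8660,0.5000,0.0000); lever o_n−o_1 = (-0.0670,10.1160,2.7679)
cross product → J_v[:, 1] = (1.3840,-2.3971,8.7942)
J_ω[:, 1] = z_1
entry J[4][1] = 0.5000

0.500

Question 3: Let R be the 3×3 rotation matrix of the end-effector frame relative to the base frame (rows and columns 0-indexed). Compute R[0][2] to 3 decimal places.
End-effector z-axis (col 2 of R) = (0.8660,0.5000,0.0000)
R[0][2] = 0.8660

0.866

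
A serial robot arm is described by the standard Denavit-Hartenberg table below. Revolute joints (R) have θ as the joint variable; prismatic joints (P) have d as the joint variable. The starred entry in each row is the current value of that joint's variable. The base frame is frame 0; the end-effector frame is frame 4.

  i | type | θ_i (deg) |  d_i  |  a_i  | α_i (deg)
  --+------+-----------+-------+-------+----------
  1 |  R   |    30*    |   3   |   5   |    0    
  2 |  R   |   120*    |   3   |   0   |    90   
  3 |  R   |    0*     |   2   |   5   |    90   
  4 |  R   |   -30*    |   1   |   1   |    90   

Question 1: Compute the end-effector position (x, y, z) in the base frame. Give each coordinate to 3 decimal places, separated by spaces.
0.000 6.732 5.000

after link 1: o_1 = (4.3301, 2.5000, 3.0000)
after link 2: o_2 = (4.3301, 2.5000, 6.0000)
after link 3: o_3 = (1.0000, 6.7321, 6.0000)
after link 4: o_4 = (0.0000, 6.7321, 5.0000)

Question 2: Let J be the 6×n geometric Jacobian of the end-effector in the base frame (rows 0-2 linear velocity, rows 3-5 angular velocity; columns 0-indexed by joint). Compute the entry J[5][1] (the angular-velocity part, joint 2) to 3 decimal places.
axis z_1 = (0.0000,0.0000,1.0000); lever o_n−o_1 = (-4.3301,4.2321,2.0000)
cross product → J_v[:, 1] = (-4.2321,-4.3301,0.0000)
J_ω[:, 1] = z_1
entry J[5][1] = 1.0000

1.000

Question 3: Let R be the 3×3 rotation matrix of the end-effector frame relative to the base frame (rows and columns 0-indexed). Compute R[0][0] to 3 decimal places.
End-effector x-axis (col 0 of R) = (-1.0000,0.0000,-0.0000)
R[0][0] = -1.0000

-1.000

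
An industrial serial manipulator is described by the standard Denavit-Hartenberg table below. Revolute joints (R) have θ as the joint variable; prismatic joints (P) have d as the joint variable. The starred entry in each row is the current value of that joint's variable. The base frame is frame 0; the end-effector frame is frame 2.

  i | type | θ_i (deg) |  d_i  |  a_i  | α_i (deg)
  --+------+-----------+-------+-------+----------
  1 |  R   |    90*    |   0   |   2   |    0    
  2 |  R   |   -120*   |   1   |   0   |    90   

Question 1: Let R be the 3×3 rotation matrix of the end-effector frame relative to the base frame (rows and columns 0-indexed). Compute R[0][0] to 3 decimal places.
0.866

End-effector x-axis (col 0 of R) = (0.8660,-0.5000,0.0000)
R[0][0] = 0.8660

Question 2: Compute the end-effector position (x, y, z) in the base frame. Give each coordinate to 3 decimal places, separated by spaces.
0.000 2.000 1.000

after link 1: o_1 = (0.0000, 2.0000, 0.0000)
after link 2: o_2 = (0.0000, 2.0000, 1.0000)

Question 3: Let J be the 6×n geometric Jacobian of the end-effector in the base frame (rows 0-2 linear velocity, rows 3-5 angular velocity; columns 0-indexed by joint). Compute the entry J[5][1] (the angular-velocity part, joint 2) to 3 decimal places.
1.000

axis z_1 = (0.0000,0.0000,1.0000); lever o_n−o_1 = (0.0000,0.0000,1.0000)
cross product → J_v[:, 1] = (0.0000,0.0000,0.0000)
J_ω[:, 1] = z_1
entry J[5][1] = 1.0000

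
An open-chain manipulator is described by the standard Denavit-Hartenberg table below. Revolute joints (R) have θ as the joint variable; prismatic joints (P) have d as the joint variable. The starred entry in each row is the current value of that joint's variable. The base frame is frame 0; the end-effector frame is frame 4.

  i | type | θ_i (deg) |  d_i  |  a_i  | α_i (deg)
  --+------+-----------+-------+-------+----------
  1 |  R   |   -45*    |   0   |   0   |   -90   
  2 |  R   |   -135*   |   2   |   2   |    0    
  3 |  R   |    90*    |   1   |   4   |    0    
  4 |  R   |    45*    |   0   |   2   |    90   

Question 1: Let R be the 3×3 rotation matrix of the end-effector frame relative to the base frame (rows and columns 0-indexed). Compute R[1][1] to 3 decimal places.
End-effector y-axis (col 1 of R) = (0.7071,0.7071,0.0000)
R[1][1] = 0.7071

0.707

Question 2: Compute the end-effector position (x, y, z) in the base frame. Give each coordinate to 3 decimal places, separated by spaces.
after link 1: o_1 = (0.0000, 0.0000, 0.0000)
after link 2: o_2 = (0.4142, 2.4142, 1.4142)
after link 3: o_3 = (3.1213, 1.1213, 4.2426)
after link 4: o_4 = (4.5355, -0.2929, 4.2426)

4.536 -0.293 4.243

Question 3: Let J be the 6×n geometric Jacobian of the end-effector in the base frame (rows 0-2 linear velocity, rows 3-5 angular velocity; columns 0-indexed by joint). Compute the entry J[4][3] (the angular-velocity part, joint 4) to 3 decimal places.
0.707

axis z_3 = (0.7071,0.7071,0.0000); lever o_n−o_3 = (1.4142,-1.4142,0.0000)
cross product → J_v[:, 3] = (0.0000,0.0000,-2.0000)
J_ω[:, 3] = z_3
entry J[4][3] = 0.7071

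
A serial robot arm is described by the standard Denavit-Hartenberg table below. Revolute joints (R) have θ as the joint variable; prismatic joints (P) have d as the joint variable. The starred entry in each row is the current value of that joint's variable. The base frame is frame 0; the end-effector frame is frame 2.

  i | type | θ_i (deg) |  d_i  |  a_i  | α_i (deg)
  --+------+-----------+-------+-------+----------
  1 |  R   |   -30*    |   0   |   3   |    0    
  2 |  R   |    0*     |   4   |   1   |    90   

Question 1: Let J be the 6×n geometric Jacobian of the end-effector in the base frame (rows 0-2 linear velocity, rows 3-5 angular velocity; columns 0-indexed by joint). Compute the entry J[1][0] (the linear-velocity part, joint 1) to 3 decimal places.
3.464

axis z_0 = ẑ; lever o_n−o_0 = (3.4641,-2.0000,4.0000)
cross product → J_v[:, 0] = (2.0000,3.4641,-0.0000)
J_ω[:, 0] = z_0
entry J[1][0] = 3.4641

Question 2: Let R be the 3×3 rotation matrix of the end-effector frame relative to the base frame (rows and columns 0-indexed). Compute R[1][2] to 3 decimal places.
-0.866

End-effector z-axis (col 2 of R) = (-0.5000,-0.8660,0.0000)
R[1][2] = -0.8660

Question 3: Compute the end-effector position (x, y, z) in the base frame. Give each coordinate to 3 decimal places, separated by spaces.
3.464 -2.000 4.000

after link 1: o_1 = (2.5981, -1.5000, 0.0000)
after link 2: o_2 = (3.4641, -2.0000, 4.0000)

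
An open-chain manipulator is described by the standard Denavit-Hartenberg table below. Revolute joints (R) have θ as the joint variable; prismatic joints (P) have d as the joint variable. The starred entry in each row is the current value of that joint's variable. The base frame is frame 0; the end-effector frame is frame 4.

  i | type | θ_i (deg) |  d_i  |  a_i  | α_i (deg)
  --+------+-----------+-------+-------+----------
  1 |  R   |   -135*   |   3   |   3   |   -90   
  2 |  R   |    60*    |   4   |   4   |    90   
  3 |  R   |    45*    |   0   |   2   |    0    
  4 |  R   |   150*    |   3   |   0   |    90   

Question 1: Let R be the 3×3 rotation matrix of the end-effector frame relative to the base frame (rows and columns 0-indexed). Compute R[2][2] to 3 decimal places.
End-effector z-axis (col 2 of R) = (0.7745,-0.5915,0.2241)
R[2][2] = 0.2241

0.224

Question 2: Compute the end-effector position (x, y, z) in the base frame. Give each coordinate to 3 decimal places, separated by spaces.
-2.044 -9.701 -0.189

after link 1: o_1 = (-2.1213, -2.1213, 3.0000)
after link 2: o_2 = (-0.7071, -6.3640, -0.4641)
after link 3: o_3 = (-0.2071, -7.8640, -1.6888)
after link 4: o_4 = (-2.0442, -9.7011, -0.1888)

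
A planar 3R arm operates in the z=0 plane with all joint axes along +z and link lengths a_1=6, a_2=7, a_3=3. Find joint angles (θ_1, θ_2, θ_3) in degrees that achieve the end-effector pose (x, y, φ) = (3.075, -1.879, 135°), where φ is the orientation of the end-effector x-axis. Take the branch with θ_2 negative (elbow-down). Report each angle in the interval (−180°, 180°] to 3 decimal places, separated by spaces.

29.996 -119.997 -135.000

wrist centre = target − a_3·(cos φ, sin φ) = (5.1963, -4.0003)
cos θ_2 = (43.0043−6²−7²)/(2·6·7) = -0.4999; θ_2 = -119.9966° (elbow-down)
β = atan2(-4.0003,5.1963) = -37.5904°; ψ = atan2(-6.0624,2.5004) = -67.5869°
θ_1 = β − ψ = 29.9965°
θ_3 = φ − θ_1 − θ_2 = -134.9999° (wrapped to (-180°,180°])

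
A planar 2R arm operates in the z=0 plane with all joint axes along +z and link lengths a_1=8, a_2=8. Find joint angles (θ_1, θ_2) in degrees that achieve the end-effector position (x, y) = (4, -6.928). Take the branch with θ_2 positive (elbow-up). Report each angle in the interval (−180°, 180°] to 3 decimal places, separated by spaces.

-120.000 120.001

cos θ_2 = (63.9972−8²−8²)/(2·8·8) = -0.5000; θ_2 = 120.0015° (elbow-up)
β = atan2(-6.9280,4.0000) = -59.9993°; ψ = atan2(6.9281,3.9998) = 60.0007°
θ_1 = β − ψ = -120.0000°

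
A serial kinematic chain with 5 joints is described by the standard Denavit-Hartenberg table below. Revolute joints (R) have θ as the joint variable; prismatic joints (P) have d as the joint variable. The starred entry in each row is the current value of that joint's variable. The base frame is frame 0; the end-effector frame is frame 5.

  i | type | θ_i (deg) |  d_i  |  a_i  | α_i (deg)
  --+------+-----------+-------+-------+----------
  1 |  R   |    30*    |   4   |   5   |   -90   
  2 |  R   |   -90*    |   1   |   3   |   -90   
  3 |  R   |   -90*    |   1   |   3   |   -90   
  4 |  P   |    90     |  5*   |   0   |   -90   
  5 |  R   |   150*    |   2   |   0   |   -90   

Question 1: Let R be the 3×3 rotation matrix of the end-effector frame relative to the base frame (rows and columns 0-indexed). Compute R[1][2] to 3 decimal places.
End-effector z-axis (col 2 of R) = (0.4330,0.2500,0.8660)
R[1][2] = 0.2500

0.250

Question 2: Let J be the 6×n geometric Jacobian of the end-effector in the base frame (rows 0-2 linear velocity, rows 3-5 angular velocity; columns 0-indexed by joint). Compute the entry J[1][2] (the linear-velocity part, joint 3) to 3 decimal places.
axis z_2 = (0.8660,0.5000,-0.0000); lever o_n−o_2 = (0.3660,1.3660,5.0000)
cross product → J_v[:, 2] = (2.5000,-4.3301,1.0000)
J_ω[:, 2] = z_2
entry J[1][2] = -4.3301

-4.330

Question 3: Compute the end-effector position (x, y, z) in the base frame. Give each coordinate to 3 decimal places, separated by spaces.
4.196 4.732 12.000

after link 1: o_1 = (4.3301, 2.5000, 4.0000)
after link 2: o_2 = (3.8301, 3.3660, 7.0000)
after link 3: o_3 = (3.1962, 6.4641, 7.0000)
after link 4: o_4 = (3.1962, 6.4641, 12.0000)
after link 5: o_5 = (4.1962, 4.7321, 12.0000)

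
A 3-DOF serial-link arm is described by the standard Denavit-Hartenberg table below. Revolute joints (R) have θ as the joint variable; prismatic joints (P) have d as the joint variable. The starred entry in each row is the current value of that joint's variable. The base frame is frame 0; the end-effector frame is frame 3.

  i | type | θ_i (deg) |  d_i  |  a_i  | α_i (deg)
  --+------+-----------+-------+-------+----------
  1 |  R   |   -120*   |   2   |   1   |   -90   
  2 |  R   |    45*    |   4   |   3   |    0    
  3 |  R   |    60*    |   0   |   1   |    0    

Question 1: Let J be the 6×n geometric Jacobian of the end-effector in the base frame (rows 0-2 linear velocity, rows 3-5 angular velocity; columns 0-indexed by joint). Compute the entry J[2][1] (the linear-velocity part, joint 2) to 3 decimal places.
axis z_1 = (0.8660,-0.5000,0.0000); lever o_n−o_1 = (2.5329,-3.6130,-3.0872)
cross product → J_v[:, 1] = (1.5436,2.6736,-1.8625)
J_ω[:, 1] = z_1
entry J[2][1] = -1.8625

-1.863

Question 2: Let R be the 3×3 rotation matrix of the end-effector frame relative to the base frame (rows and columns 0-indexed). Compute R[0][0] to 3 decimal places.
0.129

End-effector x-axis (col 0 of R) = (0.1294,0.2241,-0.9659)
R[0][0] = 0.1294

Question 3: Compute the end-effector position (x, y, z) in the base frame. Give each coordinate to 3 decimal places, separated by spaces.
2.033 -4.479 -1.087

after link 1: o_1 = (-0.5000, -0.8660, 2.0000)
after link 2: o_2 = (1.9034, -4.7031, -0.1213)
after link 3: o_3 = (2.0329, -4.4790, -1.0872)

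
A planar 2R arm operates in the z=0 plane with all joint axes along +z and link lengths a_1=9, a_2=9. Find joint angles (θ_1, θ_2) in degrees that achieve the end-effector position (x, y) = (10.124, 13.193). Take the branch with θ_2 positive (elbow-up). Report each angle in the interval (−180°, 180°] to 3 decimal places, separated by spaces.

cos θ_2 = (276.5506−9²−9²)/(2·9·9) = 0.7071; θ_2 = 45.0003° (elbow-up)
β = atan2(13.1930,10.1240) = 52.4982°; ψ = atan2(6.3640,15.3639) = 22.5002°
θ_1 = β − ψ = 29.9980°

29.998 45.000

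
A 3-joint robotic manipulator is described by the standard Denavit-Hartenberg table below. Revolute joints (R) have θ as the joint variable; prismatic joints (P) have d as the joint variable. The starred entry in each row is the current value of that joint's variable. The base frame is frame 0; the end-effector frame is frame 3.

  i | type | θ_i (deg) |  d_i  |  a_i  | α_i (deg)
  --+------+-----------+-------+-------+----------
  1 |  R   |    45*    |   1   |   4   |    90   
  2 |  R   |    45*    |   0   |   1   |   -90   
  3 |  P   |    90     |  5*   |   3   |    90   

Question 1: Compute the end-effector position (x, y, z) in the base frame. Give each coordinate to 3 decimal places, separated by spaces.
after link 1: o_1 = (2.8284, 2.8284, 1.0000)
after link 2: o_2 = (3.3284, 3.3284, 1.7071)
after link 3: o_3 = (-1.2929, 2.9497, 5.2426)

-1.293 2.950 5.243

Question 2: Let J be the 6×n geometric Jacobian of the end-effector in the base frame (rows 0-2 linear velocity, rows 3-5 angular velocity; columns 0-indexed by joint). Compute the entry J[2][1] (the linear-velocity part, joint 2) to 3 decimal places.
-2.828

axis z_1 = (0.7071,-0.7071,0.0000); lever o_n−o_1 = (-4.1213,0.1213,4.2426)
cross product → J_v[:, 1] = (-3.0000,-3.0000,-2.8284)
J_ω[:, 1] = z_1
entry J[2][1] = -2.8284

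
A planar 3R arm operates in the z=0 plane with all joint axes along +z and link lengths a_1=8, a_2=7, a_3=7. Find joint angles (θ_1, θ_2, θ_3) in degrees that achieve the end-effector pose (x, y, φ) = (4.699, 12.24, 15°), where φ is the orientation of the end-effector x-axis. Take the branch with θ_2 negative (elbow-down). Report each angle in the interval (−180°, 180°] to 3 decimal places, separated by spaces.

wrist centre = target − a_3·(cos φ, sin φ) = (-2.0625, 10.4283)
cos θ_2 = (113.0026−8²−7²)/(2·8·7) = 0.0000; θ_2 = -89.9987° (elbow-down)
β = atan2(10.4283,-2.0625) = 101.1875°; ψ = atan2(-7.0000,8.0002) = -41.1854°
θ_1 = β − ψ = 142.3728°
θ_3 = φ − θ_1 − θ_2 = -37.3741° (wrapped to (-180°,180°])

142.373 -89.999 -37.374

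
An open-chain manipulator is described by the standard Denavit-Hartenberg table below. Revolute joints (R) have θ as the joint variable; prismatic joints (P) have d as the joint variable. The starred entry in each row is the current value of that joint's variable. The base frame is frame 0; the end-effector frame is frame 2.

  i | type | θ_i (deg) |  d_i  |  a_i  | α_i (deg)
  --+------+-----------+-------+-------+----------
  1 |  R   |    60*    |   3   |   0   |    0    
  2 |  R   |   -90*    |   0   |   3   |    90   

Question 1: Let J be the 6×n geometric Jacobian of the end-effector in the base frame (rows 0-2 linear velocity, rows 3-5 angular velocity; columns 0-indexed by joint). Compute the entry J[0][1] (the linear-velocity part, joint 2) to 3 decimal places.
1.500

axis z_1 = (0.0000,0.0000,1.0000); lever o_n−o_1 = (2.5981,-1.5000,0.0000)
cross product → J_v[:, 1] = (1.5000,2.5981,-0.0000)
J_ω[:, 1] = z_1
entry J[0][1] = 1.5000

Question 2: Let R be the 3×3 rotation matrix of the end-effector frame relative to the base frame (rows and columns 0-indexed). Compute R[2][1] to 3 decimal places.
End-effector y-axis (col 1 of R) = (0.0000,0.0000,1.0000)
R[2][1] = 1.0000

1.000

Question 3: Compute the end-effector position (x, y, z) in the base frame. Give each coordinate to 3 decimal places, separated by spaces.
after link 1: o_1 = (0.0000, 0.0000, 3.0000)
after link 2: o_2 = (2.5981, -1.5000, 3.0000)

2.598 -1.500 3.000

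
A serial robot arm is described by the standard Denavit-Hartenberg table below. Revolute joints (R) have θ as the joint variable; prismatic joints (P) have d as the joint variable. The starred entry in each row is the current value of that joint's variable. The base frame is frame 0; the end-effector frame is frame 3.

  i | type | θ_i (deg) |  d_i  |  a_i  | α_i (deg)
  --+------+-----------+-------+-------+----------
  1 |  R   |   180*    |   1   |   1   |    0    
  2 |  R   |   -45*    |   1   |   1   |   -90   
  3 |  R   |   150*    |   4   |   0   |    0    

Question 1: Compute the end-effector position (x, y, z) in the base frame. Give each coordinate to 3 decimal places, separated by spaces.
after link 1: o_1 = (-1.0000, 0.0000, 1.0000)
after link 2: o_2 = (-1.7071, 0.7071, 2.0000)
after link 3: o_3 = (-4.5355, -2.1213, 2.0000)

-4.536 -2.121 2.000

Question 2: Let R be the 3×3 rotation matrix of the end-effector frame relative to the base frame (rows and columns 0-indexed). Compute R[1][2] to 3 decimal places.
End-effector z-axis (col 2 of R) = (-0.7071,-0.7071,0.0000)
R[1][2] = -0.7071

-0.707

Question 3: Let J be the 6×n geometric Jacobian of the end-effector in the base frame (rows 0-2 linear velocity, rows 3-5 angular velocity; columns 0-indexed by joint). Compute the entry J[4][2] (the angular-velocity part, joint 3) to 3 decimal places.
-0.707

axis z_2 = (-0.7071,-0.7071,0.0000); lever o_n−o_2 = (-2.8284,-2.8284,0.0000)
cross product → J_v[:, 2] = (-0.0000,0.0000,0.0000)
J_ω[:, 2] = z_2
entry J[4][2] = -0.7071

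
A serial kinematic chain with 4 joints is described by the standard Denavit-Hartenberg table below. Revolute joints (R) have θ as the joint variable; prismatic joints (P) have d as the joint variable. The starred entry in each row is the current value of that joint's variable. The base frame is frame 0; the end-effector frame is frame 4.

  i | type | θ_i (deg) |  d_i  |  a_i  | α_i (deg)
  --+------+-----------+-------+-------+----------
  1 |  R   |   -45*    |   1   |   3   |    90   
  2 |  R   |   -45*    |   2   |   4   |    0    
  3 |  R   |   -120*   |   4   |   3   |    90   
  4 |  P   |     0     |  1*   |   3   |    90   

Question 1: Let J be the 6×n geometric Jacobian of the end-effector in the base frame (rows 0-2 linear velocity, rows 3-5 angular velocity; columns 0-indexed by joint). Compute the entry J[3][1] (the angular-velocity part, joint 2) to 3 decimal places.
axis z_1 = (-0.7071,-0.7071,0.0000); lever o_n−o_1 = (-6.5237,-1.9616,-3.4154)
cross product → J_v[:, 1] = (2.4151,-2.4151,-3.2259)
J_ω[:, 1] = z_1
entry J[3][1] = -0.7071

-0.707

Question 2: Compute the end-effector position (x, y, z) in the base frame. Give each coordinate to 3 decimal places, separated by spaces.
after link 1: o_1 = (2.1213, -2.1213, 1.0000)
after link 2: o_2 = (2.7071, -5.5355, -1.8284)
after link 3: o_3 = (-2.1704, -6.3149, -2.6049)
after link 4: o_4 = (-4.4024, -4.0829, -2.4154)

-4.402 -4.083 -2.415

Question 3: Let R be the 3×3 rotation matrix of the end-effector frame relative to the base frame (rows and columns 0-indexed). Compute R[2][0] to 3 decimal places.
-0.259

End-effector x-axis (col 0 of R) = (-0.6830,0.6830,-0.2588)
R[2][0] = -0.2588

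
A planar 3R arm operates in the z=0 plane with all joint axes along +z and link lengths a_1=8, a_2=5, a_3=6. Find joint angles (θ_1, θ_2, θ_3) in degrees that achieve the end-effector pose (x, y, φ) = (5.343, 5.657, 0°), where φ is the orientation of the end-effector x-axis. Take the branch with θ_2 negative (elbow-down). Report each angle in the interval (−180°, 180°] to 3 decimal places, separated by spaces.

wrist centre = target − a_3·(cos φ, sin φ) = (-0.6570, 5.6570)
cos θ_2 = (32.4333−8²−5²)/(2·8·5) = -0.7071; θ_2 = -134.9981° (elbow-down)
β = atan2(5.6570,-0.6570) = 96.6246°; ψ = atan2(-3.5356,4.4646) = -38.3769°
θ_1 = β − ψ = 135.0015°
θ_3 = φ − θ_1 − θ_2 = -0.0033° (wrapped to (-180°,180°])

135.001 -134.998 -0.003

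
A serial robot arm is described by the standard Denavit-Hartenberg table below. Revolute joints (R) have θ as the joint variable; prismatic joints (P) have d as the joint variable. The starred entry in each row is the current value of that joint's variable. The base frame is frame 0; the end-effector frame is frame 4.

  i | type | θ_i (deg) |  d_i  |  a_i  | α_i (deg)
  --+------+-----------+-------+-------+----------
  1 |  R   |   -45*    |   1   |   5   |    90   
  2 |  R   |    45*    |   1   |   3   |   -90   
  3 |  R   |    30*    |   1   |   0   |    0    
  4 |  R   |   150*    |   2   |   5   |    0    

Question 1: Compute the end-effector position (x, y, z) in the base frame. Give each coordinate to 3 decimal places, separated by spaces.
after link 1: o_1 = (3.5355, -3.5355, 1.0000)
after link 2: o_2 = (4.3284, -5.7426, 3.1213)
after link 3: o_3 = (3.8284, -5.2426, 3.8284)
after link 4: o_4 = (0.3284, -1.7426, 1.7071)

0.328 -1.743 1.707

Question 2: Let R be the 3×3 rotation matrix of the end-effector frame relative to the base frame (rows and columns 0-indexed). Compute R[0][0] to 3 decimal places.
-0.500

End-effector x-axis (col 0 of R) = (-0.5000,0.5000,-0.7071)
R[0][0] = -0.5000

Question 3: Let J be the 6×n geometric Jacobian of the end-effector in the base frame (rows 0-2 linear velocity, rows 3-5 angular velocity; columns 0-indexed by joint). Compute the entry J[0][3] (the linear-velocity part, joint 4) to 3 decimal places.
-3.536

axis z_3 = (-0.5000,0.5000,0.7071); lever o_n−o_3 = (-3.5000,3.5000,-2.1213)
cross product → J_v[:, 3] = (-3.5355,-3.5355,0.0000)
J_ω[:, 3] = z_3
entry J[0][3] = -3.5355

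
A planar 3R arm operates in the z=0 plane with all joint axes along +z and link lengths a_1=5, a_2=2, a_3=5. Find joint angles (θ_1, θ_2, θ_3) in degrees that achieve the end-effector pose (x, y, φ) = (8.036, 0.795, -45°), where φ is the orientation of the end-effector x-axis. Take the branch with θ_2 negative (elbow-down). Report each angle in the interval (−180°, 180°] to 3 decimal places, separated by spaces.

wrist centre = target − a_3·(cos φ, sin φ) = (4.5005, 4.3305)
cos θ_2 = (39.0077−5²−2²)/(2·5·2) = 0.5004; θ_2 = -59.9745° (elbow-down)
β = atan2(4.3305,4.5005) = 43.8976°; ψ = atan2(-1.7316,6.0008) = -16.0962°
θ_1 = β − ψ = 59.9938°
θ_3 = φ − θ_1 − θ_2 = -45.0194° (wrapped to (-180°,180°])

59.994 -59.974 -45.019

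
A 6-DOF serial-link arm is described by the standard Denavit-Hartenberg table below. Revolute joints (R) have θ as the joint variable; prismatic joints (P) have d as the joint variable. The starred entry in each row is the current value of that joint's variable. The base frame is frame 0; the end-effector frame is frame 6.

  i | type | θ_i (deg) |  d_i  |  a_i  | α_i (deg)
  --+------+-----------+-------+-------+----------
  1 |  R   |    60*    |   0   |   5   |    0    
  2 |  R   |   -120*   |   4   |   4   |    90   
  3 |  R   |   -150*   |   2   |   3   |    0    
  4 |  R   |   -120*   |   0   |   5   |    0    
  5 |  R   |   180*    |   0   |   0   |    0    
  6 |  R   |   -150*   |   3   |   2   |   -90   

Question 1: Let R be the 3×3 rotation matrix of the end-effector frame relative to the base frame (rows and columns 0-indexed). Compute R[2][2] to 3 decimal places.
-0.500

End-effector z-axis (col 2 of R) = (-0.4330,0.7500,-0.5000)
R[2][2] = -0.5000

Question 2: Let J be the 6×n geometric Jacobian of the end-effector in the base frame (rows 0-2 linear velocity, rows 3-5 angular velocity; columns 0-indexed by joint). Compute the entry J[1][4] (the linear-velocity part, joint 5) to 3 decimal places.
1.500

axis z_4 = (-0.8660,-0.5000,0.0000); lever o_n−o_4 = (-3.0981,-0.6340,1.7321)
cross product → J_v[:, 4] = (-0.8660,1.5000,-1.0000)
J_ω[:, 4] = z_4
entry J[1][4] = 1.5000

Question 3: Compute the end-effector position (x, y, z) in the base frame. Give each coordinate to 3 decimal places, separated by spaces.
-1.629 1.482 9.232

after link 1: o_1 = (2.5000, 4.3301, 0.0000)
after link 2: o_2 = (4.5000, 0.8660, 4.0000)
after link 3: o_3 = (1.4689, 2.1160, 2.5000)
after link 4: o_4 = (1.4689, 2.1160, 7.5000)
after link 5: o_5 = (1.4689, 2.1160, 7.5000)
after link 6: o_6 = (-1.6292, 1.4821, 9.2321)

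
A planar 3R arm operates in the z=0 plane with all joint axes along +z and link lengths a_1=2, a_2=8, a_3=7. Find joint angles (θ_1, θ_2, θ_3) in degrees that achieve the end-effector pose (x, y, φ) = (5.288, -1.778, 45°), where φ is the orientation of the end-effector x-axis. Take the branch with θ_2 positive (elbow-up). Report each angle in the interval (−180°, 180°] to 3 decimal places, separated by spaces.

wrist centre = target − a_3·(cos φ, sin φ) = (0.3383, -6.7277)
cos θ_2 = (45.3770−2²−8²)/(2·2·8) = -0.7070; θ_2 = 134.9888° (elbow-up)
β = atan2(-6.7277,0.3383) = -87.1218°; ψ = atan2(5.6580,-3.6557) = 122.8675°
θ_1 = β − ψ = -209.9893°
θ_3 = φ − θ_1 − θ_2 = 120.0005° (wrapped to (-180°,180°])

150.011 134.989 120.000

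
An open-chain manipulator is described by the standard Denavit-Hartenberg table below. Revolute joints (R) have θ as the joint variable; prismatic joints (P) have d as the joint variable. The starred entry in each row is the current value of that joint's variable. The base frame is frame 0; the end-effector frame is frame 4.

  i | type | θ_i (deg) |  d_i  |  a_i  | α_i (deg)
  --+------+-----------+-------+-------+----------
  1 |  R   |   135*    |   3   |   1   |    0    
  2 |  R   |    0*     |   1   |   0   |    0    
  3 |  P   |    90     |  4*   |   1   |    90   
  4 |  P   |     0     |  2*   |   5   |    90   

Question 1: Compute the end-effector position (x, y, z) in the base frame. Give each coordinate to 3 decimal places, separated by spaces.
-6.364 -2.121 8.000

after link 1: o_1 = (-0.7071, 0.7071, 3.0000)
after link 2: o_2 = (-0.7071, 0.7071, 4.0000)
after link 3: o_3 = (-1.4142, 0.0000, 8.0000)
after link 4: o_4 = (-6.3640, -2.1213, 8.0000)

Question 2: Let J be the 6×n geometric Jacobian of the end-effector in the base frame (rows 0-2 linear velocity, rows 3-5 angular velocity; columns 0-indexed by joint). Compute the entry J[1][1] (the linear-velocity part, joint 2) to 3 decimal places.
axis z_1 = (0.0000,0.0000,1.0000); lever o_n−o_1 = (-5.6569,-2.8284,5.0000)
cross product → J_v[:, 1] = (2.8284,-5.6569,0.0000)
J_ω[:, 1] = z_1
entry J[1][1] = -5.6569

-5.657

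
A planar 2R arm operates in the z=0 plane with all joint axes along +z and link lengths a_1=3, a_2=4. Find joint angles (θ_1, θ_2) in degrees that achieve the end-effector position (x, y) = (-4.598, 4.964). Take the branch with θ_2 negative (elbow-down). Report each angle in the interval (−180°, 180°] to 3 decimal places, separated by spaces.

150.005 -30.008

cos θ_2 = (45.7829−3²−4²)/(2·3·4) = 0.8660; θ_2 = -30.0082° (elbow-down)
β = atan2(4.9640,-4.5980) = 132.8080°; ψ = atan2(-2.0005,6.4638) = -17.1968°
θ_1 = β − ψ = 150.0048°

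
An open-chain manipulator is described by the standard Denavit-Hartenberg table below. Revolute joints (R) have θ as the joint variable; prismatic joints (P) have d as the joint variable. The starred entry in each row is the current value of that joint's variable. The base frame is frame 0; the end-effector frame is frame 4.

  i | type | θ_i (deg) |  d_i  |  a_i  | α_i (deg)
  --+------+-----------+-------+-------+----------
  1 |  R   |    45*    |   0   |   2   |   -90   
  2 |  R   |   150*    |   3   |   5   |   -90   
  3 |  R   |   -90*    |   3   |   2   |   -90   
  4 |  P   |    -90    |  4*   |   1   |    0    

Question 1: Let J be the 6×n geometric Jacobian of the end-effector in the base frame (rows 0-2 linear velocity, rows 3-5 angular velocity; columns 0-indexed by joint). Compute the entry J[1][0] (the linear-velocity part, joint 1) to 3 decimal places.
axis z_0 = ẑ; lever o_n−o_0 = (-9.0469,-1.9758,-1.0359)
cross product → J_v[:, 0] = (1.9758,-9.0469,0.0000)
J_ω[:, 0] = z_0
entry J[1][0] = -9.0469

-9.047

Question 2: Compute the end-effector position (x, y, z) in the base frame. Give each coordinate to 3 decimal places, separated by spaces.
-9.047 -1.976 -1.036

after link 1: o_1 = (1.4142, 1.4142, 0.0000)
after link 2: o_2 = (-3.7690, 0.4737, -2.5000)
after link 3: o_3 = (-6.2438, 0.8272, 0.0981)
after link 4: o_4 = (-9.0469, -1.9758, -1.0359)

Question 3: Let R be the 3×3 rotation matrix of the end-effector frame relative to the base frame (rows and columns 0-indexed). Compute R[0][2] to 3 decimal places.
End-effector z-axis (col 2 of R) = (-0.6124,-0.6124,-0.5000)
R[0][2] = -0.6124

-0.612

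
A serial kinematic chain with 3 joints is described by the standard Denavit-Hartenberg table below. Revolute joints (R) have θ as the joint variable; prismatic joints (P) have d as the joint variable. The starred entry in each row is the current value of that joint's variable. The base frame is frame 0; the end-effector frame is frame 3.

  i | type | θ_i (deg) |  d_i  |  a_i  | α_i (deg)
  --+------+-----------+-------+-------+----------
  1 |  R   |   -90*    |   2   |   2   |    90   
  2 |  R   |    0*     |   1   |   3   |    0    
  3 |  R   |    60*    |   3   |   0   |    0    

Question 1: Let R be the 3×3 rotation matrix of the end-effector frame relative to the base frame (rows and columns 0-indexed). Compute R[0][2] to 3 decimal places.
-1.000

End-effector z-axis (col 2 of R) = (-1.0000,-0.0000,0.0000)
R[0][2] = -1.0000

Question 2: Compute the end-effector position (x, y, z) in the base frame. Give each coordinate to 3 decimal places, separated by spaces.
-4.000 -5.000 2.000

after link 1: o_1 = (0.0000, -2.0000, 2.0000)
after link 2: o_2 = (-1.0000, -5.0000, 2.0000)
after link 3: o_3 = (-4.0000, -5.0000, 2.0000)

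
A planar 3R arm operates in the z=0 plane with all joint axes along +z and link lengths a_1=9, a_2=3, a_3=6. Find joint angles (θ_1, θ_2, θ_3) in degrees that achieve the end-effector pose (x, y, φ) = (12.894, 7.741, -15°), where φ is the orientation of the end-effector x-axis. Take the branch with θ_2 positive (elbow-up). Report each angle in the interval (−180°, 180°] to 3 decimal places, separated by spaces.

wrist centre = target − a_3·(cos φ, sin φ) = (7.0984, 9.2939)
cos θ_2 = (136.7648−9²−3²)/(2·9·3) = 0.8660; θ_2 = 30.0013° (elbow-up)
β = atan2(9.2939,7.0984) = 52.6284°; ψ = atan2(1.5001,11.5980) = 7.3696°
θ_1 = β − ψ = 45.2588°
θ_3 = φ − θ_1 − θ_2 = -90.2601° (wrapped to (-180°,180°])

45.259 30.001 -90.260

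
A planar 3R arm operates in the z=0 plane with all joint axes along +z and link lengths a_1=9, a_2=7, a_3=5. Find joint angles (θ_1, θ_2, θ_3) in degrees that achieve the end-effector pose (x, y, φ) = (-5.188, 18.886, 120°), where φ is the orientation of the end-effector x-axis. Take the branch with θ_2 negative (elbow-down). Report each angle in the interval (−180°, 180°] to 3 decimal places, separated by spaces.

119.998 -44.998 45.000

wrist centre = target − a_3·(cos φ, sin φ) = (-2.6880, 14.5559)
cos θ_2 = (219.0988−9²−7²)/(2·9·7) = 0.7071; θ_2 = -44.9979° (elbow-down)
β = atan2(14.5559,-2.6880) = 100.4628°; ψ = atan2(-4.9496,13.9499) = -19.5351°
θ_1 = β − ψ = 119.9980°
θ_3 = φ − θ_1 − θ_2 = 44.9999° (wrapped to (-180°,180°])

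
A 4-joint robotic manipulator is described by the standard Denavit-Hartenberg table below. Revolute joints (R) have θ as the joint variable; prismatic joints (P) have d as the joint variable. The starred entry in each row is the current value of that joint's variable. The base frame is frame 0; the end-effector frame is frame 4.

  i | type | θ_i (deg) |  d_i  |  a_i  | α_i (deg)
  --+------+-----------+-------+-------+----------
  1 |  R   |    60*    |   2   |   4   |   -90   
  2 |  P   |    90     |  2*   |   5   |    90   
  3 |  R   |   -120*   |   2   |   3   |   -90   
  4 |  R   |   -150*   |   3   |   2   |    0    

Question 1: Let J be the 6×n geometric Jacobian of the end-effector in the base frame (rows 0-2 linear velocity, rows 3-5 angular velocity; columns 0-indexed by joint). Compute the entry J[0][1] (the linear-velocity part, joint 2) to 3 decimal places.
-0.866

prismatic axis z_1 = (-0.8660,0.5000,0.0000)
J_v[:, 1] = z_1; J_ω[:, 1] = (0,0,0)
entry J[0][1] = -0.8660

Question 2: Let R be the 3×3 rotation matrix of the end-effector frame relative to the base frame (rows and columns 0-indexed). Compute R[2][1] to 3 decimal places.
0.250

End-effector y-axis (col 1 of R) = (0.8080,0.5335,0.2500)
R[2][1] = 0.2500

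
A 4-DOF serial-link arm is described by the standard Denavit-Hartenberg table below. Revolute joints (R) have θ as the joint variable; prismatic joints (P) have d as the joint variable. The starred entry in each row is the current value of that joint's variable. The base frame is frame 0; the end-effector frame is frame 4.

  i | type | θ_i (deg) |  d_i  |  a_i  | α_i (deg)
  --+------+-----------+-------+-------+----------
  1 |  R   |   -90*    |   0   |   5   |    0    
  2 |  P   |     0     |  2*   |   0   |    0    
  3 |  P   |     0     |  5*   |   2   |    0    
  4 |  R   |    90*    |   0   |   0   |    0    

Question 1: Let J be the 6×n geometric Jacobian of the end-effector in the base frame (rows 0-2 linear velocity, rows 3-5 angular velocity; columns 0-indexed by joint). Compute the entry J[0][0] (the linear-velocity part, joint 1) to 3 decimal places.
7.000

axis z_0 = ẑ; lever o_n−o_0 = (0.0000,-7.0000,7.0000)
cross product → J_v[:, 0] = (7.0000,0.0000,-0.0000)
J_ω[:, 0] = z_0
entry J[0][0] = 7.0000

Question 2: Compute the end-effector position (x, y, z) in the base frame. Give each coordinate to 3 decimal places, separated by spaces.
0.000 -7.000 7.000

after link 1: o_1 = (0.0000, -5.0000, 0.0000)
after link 2: o_2 = (0.0000, -5.0000, 2.0000)
after link 3: o_3 = (0.0000, -7.0000, 7.0000)
after link 4: o_4 = (0.0000, -7.0000, 7.0000)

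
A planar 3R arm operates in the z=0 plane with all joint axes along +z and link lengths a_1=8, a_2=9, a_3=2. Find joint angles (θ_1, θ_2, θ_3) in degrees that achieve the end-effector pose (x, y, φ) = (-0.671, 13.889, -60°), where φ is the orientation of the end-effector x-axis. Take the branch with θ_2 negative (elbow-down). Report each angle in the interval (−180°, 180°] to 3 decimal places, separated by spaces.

wrist centre = target − a_3·(cos φ, sin φ) = (-1.6710, 15.6211)
cos θ_2 = (246.8095−8²−9²)/(2·8·9) = 0.7070; θ_2 = -45.0078° (elbow-down)
β = atan2(15.6211,-1.6710) = 96.1058°; ψ = atan2(-6.3648,14.3631) = -23.8999°
θ_1 = β − ψ = 120.0057°
θ_3 = φ − θ_1 − θ_2 = -134.9979° (wrapped to (-180°,180°])

120.006 -45.008 -134.998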